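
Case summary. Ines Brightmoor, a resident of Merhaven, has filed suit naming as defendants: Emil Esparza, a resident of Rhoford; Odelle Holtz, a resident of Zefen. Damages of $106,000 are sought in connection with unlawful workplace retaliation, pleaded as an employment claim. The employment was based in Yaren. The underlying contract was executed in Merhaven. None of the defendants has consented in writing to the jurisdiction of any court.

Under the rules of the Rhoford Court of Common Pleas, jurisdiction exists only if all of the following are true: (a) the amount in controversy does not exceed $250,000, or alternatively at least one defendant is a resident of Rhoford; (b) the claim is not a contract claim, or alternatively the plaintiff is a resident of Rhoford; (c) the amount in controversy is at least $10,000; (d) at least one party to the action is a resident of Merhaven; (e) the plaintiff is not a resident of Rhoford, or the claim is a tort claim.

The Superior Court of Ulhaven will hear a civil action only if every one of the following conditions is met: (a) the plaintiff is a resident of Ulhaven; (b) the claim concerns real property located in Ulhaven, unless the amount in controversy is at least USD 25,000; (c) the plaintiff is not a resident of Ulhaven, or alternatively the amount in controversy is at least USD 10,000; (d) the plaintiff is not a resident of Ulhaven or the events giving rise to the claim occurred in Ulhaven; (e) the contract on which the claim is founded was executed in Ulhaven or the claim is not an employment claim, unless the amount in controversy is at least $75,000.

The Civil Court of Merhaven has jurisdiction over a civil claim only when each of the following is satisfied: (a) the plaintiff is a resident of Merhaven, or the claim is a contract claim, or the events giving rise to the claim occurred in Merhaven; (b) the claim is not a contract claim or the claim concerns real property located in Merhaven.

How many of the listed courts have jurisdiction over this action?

2

The Rhoford Court of Common Pleas:
  (a) The amount in controversy is USD 106,000, within the 250,000 dollars ceiling, which satisfies one of the alternatives. Satisfied.
  (b) The claim is an employment claim, not a contract claim — that alternative is enough. Satisfied.
  (c) The amount in controversy is $106,000, which meets the 10,000 dollars floor. Met.
  (d) Ines Brightmoor resides in Merhaven. Satisfied.
  (e) The plaintiff resides in Merhaven, which is not Rhoford — that alternative is enough. Satisfied.
  → All conditions met; jurisdiction exists.
The Superior Court of Ulhaven:
  (a) The plaintiff resides in Merhaven, not Ulhaven. Condition not met.
  (b) The claim does not concern real property. However, the amount in controversy is 106,000 dollars, which meets the 25,000 dollars floor, so the 'unless' proviso supplies this condition. Condition met.
  (c) The plaintiff resides in Merhaven, which is not Ulhaven, so this disjunct is met. Satisfied.
  (d) The plaintiff resides in Merhaven, which is not Ulhaven, so this disjunct is met. Satisfied.
  (e) The contract was executed in Merhaven, not Ulhaven; the claim is an employment claim — none of the alternatives is met. The proviso rescues it, though: the amount in controversy is 106,000 dollars, which meets the USD 75,000 floor. Met.
  → Not every requirement is met — no jurisdiction.
The Civil Court of Merhaven:
  (a) The plaintiff resides in Merhaven — that alternative is enough. Satisfied.
  (b) The claim is an employment claim, not a contract claim, so one alternative holds. Condition met.
  → Every requirement is satisfied — jurisdiction.
Courts with jurisdiction: the Rhoford Court of Common Pleas, the Civil Court of Merhaven — 2 in total.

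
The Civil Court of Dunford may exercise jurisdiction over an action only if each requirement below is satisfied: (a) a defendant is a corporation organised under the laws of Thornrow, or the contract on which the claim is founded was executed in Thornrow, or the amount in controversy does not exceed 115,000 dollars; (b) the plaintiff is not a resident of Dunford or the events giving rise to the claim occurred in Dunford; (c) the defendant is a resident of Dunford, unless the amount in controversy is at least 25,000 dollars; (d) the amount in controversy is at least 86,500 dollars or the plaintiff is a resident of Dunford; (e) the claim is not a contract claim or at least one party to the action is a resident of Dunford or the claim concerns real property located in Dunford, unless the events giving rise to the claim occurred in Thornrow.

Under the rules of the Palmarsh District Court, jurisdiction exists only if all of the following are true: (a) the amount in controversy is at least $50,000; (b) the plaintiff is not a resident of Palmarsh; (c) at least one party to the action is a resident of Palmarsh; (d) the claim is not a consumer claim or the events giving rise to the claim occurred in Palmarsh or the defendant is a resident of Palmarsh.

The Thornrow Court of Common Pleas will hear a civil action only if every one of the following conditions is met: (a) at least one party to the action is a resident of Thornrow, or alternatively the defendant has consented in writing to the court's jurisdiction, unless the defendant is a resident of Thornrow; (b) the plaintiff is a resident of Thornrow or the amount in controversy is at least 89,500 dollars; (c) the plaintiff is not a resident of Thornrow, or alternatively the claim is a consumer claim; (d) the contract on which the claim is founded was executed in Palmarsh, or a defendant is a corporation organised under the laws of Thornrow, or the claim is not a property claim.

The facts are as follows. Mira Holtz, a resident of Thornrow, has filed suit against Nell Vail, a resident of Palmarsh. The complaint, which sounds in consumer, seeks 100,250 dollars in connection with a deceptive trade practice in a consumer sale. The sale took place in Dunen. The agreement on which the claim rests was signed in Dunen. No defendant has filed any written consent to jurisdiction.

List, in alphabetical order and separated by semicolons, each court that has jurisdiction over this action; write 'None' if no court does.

The Civil Court of Dunford:
  (a) The amount in controversy is USD 100,250, within the $115,000 ceiling, so one alternative holds. Satisfied.
  (b) The plaintiff resides in Thornrow, which is not Dunford, which satisfies one of the alternatives. Satisfied.
  (c) The defendant resides in Palmarsh, not Dunford. However, the amount in controversy is 100,250 dollars, which meets the USD 25,000 floor, so the 'unless' proviso supplies this condition. Met.
  (d) The amount in controversy is 100,250 dollars, which meets the 86,500 dollars floor, which satisfies one of the alternatives. Satisfied.
  (e) The claim is a consumer claim, not a contract claim, which satisfies one of the alternatives. Satisfied.
  → Every requirement is satisfied — jurisdiction.
The Palmarsh District Court:
  (a) The amount in controversy is USD 100,250, which meets the 50,000 dollars floor. Condition met.
  (b) The plaintiff resides in Thornrow, which is not Palmarsh. Condition met.
  (c) Nell Vail resides in Palmarsh. Met.
  (d) The defendant resides in Palmarsh, so one alternative holds. Satisfied.
  → Every requirement is satisfied — jurisdiction.
The Thornrow Court of Common Pleas:
  (a) Mira Holtz resides in Thornrow, so this disjunct is met. Satisfied.
  (b) The plaintiff resides in Thornrow, so one alternative holds. Satisfied.
  (c) The claim is a consumer claim, so this disjunct is met. Satisfied.
  (d) The claim is a consumer claim, not a property claim, so one alternative holds. Met.
  → Jurisdiction lies.

the Civil Court of Dunford; the Palmarsh District Court; the Thornrow Court of Common Pleas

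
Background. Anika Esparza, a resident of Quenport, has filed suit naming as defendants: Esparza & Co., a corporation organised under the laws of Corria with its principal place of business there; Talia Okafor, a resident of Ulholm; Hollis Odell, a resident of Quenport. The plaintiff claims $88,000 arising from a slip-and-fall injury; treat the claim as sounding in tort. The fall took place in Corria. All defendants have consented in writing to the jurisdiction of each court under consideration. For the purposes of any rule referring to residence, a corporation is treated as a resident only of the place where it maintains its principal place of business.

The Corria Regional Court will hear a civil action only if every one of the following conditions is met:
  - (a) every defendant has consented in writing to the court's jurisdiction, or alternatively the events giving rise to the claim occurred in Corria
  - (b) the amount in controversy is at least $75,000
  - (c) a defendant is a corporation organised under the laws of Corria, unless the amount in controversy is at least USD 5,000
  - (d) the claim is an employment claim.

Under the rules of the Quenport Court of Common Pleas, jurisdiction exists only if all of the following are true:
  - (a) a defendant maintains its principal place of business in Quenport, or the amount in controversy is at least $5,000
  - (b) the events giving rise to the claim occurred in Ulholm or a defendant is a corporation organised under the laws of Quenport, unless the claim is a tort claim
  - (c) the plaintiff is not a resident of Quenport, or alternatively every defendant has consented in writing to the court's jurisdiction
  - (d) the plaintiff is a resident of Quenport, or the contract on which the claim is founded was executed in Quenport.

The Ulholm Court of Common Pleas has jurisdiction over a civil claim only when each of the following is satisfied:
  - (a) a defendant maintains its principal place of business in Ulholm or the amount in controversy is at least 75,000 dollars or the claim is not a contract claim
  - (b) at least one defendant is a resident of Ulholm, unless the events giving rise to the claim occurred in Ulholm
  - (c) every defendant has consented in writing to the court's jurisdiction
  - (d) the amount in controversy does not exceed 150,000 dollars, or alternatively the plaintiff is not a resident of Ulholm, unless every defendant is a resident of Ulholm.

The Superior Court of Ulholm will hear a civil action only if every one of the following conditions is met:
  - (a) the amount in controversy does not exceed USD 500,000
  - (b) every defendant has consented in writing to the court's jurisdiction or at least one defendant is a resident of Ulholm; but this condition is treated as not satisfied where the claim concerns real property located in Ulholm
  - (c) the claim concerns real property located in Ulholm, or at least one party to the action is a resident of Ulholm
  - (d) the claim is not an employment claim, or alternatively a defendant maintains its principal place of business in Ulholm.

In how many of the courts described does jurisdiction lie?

The Corria Regional Court:
  (a) Every defendant has filed written consent, so one alternative holds. Met.
  (b) The amount in controversy is $88,000, which meets the $75,000 floor. Met.
  (c) Esparza & Co. is organised under the laws of Corria. Met.
  (d) The claim is a tort claim, not an employment claim. Not met.
  → No jurisdiction.
The Quenport Court of Common Pleas:
  (a) The amount in controversy is USD 88,000, which meets the $5,000 floor, which satisfies one of the alternatives. Satisfied.
  (b) The operative events occurred in Corria, not Ulholm; the corporate defendant(s) are organised in Corria, not Quenport — every alternative fails. However, the claim is a tort claim, so the 'unless' proviso supplies this condition. Satisfied.
  (c) Every defendant has filed written consent, so one alternative holds. Satisfied.
  (d) The plaintiff resides in Quenport, so one alternative holds. Met.
  → All conditions met; jurisdiction exists.
The Ulholm Court of Common Pleas:
  (a) The amount in controversy is 88,000 dollars, which meets the USD 75,000 floor, so this disjunct is met. Met.
  (b) Talia Okafor resides in Ulholm. Satisfied.
  (c) Every defendant has filed written consent. Met.
  (d) The amount in controversy is $88,000, within the 150,000 dollars ceiling, which satisfies one of the alternatives. Condition met.
  → Every requirement is satisfied — jurisdiction.
The Superior Court of Ulholm:
  (a) The amount in controversy is 88,000 dollars, within the USD 500,000 ceiling. Condition met.
  (b) Every defendant has filed written consent — that alternative is enough. The exception is not triggered, since the claim does not concern real property. Met.
  (c) Talia Okafor resides in Ulholm, so this disjunct is met. Satisfied.
  (d) The claim is a tort claim, not an employment claim — that alternative is enough. Satisfied.
  → All conditions met; jurisdiction exists.
Courts with jurisdiction: the Quenport Court of Common Pleas, the Ulholm Court of Common Pleas, the Superior Court of Ulholm — 3 in total.

3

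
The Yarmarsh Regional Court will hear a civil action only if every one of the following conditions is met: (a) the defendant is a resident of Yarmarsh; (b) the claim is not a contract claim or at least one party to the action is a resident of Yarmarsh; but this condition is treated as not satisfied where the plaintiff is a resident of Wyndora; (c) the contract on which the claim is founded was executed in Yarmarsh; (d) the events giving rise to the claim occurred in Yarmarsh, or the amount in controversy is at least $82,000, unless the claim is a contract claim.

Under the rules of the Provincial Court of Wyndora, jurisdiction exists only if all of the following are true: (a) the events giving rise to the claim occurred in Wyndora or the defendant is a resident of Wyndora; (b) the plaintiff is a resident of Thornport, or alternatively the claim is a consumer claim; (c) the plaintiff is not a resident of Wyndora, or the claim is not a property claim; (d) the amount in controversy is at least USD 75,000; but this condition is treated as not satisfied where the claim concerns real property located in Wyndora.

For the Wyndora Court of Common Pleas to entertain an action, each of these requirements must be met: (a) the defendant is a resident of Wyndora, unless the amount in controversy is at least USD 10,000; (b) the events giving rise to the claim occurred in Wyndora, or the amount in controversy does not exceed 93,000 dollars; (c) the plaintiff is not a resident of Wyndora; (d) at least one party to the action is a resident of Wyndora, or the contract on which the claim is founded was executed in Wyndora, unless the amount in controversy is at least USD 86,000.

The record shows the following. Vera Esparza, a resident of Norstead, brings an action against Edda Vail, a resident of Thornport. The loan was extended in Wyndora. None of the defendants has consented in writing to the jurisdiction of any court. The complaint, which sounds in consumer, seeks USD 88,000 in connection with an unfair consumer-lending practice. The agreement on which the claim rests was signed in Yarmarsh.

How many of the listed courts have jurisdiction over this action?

The Yarmarsh Regional Court:
  (a) The defendant resides in Thornport, not Yarmarsh. Fails.
  (b) The claim is a consumer claim, not a contract claim, which satisfies one of the alternatives. The carve-out does not apply: the plaintiff resides in Norstead, not Wyndora. Satisfied.
  (c) The contract was executed in Yarmarsh. Condition met.
  (d) The amount in controversy is $88,000, which meets the $82,000 floor — that alternative is enough. Condition met.
  → At least one condition fails; no jurisdiction.
The Provincial Court of Wyndora:
  (a) The operative events occurred in Wyndora, so one alternative holds. Condition met.
  (b) The claim is a consumer claim, so this disjunct is met. Condition met.
  (c) The plaintiff resides in Norstead, which is not Wyndora, so one alternative holds. Condition met.
  (d) The amount in controversy is 88,000 dollars, which meets the $75,000 floor. The exception is not triggered, since the claim does not concern real property. Condition met.
  → All conditions met; jurisdiction exists.
The Wyndora Court of Common Pleas:
  (a) The defendant resides in Thornport, not Wyndora. The proviso rescues it, though: the amount in controversy is $88,000, which meets the $10,000 floor. Condition met.
  (b) The operative events occurred in Wyndora, so one alternative holds. Condition met.
  (c) The plaintiff resides in Norstead, which is not Wyndora. Satisfied.
  (d) No party resides in Wyndora; the contract was executed in Yarmarsh, not Wyndora — every alternative fails. However, the amount in controversy is 88,000 dollars, which meets the $86,000 floor, so the 'unless' proviso supplies this condition. Met.
  → Every requirement is satisfied — jurisdiction.
Courts with jurisdiction: the Provincial Court of Wyndora, the Wyndora Court of Common Pleas — 2 in total.

2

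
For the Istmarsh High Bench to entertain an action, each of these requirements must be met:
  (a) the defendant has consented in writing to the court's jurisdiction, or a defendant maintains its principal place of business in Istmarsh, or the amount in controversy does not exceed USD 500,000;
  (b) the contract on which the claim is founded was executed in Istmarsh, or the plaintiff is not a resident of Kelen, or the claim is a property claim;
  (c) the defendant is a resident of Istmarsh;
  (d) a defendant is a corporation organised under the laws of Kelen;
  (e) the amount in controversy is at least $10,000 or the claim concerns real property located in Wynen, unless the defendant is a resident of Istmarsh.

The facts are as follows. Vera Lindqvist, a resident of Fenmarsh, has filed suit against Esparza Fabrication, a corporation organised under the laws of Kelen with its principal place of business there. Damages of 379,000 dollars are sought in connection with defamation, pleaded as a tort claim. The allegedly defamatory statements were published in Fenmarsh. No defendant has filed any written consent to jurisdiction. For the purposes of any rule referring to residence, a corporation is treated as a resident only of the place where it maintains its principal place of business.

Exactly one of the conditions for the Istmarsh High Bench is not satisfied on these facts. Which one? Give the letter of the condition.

The Istmarsh High Bench:
  (a) The amount in controversy is 379,000 dollars, within the USD 500,000 ceiling, so one alternative holds. Satisfied.
  (b) The plaintiff resides in Fenmarsh, which is not Kelen, so one alternative holds. Met.
  (c) The defendant resides in Kelen, not Istmarsh. Condition not met.
  (d) Esparza Fabrication is organised under the laws of Kelen. Met.
  (e) The amount in controversy is 379,000 dollars, which meets the USD 10,000 floor — that alternative is enough. Met.
Only condition (c) fails.

(c)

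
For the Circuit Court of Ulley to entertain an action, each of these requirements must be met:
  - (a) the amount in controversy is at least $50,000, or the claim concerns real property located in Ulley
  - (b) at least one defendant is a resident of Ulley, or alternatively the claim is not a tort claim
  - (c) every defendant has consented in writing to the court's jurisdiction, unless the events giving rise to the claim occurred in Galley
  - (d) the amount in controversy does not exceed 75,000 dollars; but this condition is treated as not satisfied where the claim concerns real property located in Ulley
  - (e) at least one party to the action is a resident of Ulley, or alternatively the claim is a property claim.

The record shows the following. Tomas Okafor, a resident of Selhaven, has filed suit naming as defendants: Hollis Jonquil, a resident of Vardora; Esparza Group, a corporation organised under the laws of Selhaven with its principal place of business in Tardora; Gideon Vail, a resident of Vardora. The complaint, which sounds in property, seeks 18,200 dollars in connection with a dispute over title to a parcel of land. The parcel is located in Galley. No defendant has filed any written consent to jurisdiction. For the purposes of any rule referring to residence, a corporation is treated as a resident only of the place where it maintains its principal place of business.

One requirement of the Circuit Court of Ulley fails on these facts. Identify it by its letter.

The Circuit Court of Ulley:
  (a) The amount in controversy is USD 18,200, below the USD 50,000 floor; the property lies in Galley, not Ulley — no alternative holds. Not satisfied.
  (b) The claim is a property claim, not a tort claim, which satisfies one of the alternatives. Condition met.
  (c) No such written consent has been filed. However, the operative events occurred in Galley, so the 'unless' proviso supplies this condition. Met.
  (d) The amount in controversy is $18,200, within the USD 75,000 ceiling. And the carve-out is inapplicable — the property lies in Galley, not Ulley. Satisfied.
  (e) The claim is a property claim, so this disjunct is met. Condition met.
Only condition (a) fails.

(a)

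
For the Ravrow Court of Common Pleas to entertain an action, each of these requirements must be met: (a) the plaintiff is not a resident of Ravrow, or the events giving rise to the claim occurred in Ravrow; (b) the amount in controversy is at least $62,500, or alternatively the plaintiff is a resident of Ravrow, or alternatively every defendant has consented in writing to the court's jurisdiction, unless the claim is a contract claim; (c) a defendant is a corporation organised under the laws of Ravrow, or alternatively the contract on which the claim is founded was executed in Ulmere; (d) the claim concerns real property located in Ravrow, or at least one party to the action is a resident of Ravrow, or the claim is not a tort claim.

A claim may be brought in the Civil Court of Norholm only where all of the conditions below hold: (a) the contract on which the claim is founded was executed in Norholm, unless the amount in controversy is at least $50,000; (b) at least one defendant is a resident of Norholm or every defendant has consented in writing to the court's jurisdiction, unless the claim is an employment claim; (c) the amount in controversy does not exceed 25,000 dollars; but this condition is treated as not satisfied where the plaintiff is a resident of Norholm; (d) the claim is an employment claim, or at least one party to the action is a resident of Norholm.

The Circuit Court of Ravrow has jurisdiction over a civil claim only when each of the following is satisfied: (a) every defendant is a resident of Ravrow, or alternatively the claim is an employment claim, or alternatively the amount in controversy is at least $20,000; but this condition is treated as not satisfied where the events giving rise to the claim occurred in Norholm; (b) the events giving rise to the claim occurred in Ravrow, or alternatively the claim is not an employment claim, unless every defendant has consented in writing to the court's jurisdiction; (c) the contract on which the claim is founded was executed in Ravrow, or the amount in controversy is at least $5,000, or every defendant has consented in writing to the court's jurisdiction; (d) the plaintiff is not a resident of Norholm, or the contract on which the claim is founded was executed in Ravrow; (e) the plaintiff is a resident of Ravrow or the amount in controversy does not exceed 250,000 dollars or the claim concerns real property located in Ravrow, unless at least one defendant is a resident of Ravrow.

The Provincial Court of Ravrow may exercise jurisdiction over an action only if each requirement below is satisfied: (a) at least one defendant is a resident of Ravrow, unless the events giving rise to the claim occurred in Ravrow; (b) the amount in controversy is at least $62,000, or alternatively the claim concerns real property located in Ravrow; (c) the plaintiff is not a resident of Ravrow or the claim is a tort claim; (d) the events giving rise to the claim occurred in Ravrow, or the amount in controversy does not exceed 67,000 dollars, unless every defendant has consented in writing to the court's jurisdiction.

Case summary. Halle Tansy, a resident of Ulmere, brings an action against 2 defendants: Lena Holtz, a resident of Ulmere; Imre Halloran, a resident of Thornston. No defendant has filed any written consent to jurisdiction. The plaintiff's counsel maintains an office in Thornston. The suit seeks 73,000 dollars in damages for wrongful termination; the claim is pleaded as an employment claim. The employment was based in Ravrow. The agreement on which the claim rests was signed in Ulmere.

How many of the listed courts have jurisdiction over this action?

3

The Ravrow Court of Common Pleas:
  (a) The plaintiff resides in Ulmere, which is not Ravrow, so one alternative holds. Satisfied.
  (b) The amount in controversy is 73,000 dollars, which meets the 62,500 dollars floor, which satisfies one of the alternatives. Met.
  (c) The contract was executed in Ulmere — that alternative is enough. Satisfied.
  (d) The claim is an employment claim, not a tort claim, so one alternative holds. Satisfied.
  → Jurisdiction lies.
The Civil Court of Norholm:
  (a) The contract was executed in Ulmere, not Norholm. But the amount in controversy is 73,000 dollars, which meets the 50,000 dollars floor, and the 'unless' clause therefore excuses the requirement. Met.
  (b) No defendant resides in Norholm (they reside in Ulmere, Thornston); no such written consent has been filed — none of the alternatives is met. But the claim is an employment claim, and the 'unless' clause therefore excuses the requirement. Condition met.
  (c) The amount in controversy is 73,000 dollars, above the $25,000 ceiling. Not met.
  (d) The claim is an employment claim — that alternative is enough. Condition met.
  → Not every requirement is met — no jurisdiction.
The Circuit Court of Ravrow:
  (a) The claim is an employment claim — that alternative is enough. The exception is not triggered, since the operative events occurred in Ravrow, not Norholm. Met.
  (b) The operative events occurred in Ravrow, so this disjunct is met. Met.
  (c) The amount in controversy is 73,000 dollars, which meets the $5,000 floor — that alternative is enough. Condition met.
  (d) The plaintiff resides in Ulmere, which is not Norholm, which satisfies one of the alternatives. Condition met.
  (e) The amount in controversy is 73,000 dollars, within the $250,000 ceiling — that alternative is enough. Met.
  → Jurisdiction lies.
The Provincial Court of Ravrow:
  (a) No defendant resides in Ravrow (they reside in Ulmere, Thornston). However, the operative events occurred in Ravrow, so the 'unless' proviso supplies this condition. Satisfied.
  (b) The amount in controversy is $73,000, which meets the 62,000 dollars floor — that alternative is enough. Condition met.
  (c) The plaintiff resides in Ulmere, which is not Ravrow, so one alternative holds. Met.
  (d) The operative events occurred in Ravrow, so this disjunct is met. Condition met.
  → All conditions met; jurisdiction exists.
Courts with jurisdiction: the Ravrow Court of Common Pleas, the Circuit Court of Ravrow, the Provincial Court of Ravrow — 3 in total.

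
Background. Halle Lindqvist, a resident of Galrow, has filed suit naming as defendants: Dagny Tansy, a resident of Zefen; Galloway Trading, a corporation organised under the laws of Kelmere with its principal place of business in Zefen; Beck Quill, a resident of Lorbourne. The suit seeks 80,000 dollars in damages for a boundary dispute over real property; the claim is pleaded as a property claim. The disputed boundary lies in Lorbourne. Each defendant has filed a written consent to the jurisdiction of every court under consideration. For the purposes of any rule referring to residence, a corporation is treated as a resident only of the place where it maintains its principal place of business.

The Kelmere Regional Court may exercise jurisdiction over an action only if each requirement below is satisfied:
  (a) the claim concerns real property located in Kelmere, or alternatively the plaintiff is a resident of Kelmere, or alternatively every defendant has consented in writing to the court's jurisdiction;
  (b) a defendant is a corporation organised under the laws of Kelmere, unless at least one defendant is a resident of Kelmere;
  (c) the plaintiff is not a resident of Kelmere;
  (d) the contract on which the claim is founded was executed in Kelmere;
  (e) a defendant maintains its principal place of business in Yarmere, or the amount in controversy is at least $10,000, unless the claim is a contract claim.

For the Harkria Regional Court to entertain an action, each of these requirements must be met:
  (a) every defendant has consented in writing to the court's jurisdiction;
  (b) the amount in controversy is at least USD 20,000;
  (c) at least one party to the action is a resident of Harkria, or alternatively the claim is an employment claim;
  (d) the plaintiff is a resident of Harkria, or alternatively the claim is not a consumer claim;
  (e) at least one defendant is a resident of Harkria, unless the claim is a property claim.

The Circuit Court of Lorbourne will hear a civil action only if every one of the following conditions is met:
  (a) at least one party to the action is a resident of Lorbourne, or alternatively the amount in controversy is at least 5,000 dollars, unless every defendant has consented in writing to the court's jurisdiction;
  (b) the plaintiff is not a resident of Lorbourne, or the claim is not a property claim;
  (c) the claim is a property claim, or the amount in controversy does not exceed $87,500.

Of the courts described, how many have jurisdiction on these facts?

The Kelmere Regional Court:
  (a) Every defendant has filed written consent — that alternative is enough. Condition met.
  (b) Galloway Trading is organised under the laws of Kelmere. Satisfied.
  (c) The plaintiff resides in Galrow, which is not Kelmere. Satisfied.
  (d) No contract (and hence no place of execution) is alleged. Condition not met.
  (e) The amount in controversy is $80,000, which meets the 10,000 dollars floor — that alternative is enough. Satisfied.
  → The court lacks jurisdiction.
The Harkria Regional Court:
  (a) Every defendant has filed written consent. Satisfied.
  (b) The amount in controversy is USD 80,000, which meets the 20,000 dollars floor. Condition met.
  (c) No party resides in Harkria; the claim is a property claim, not an employment claim — no alternative holds. Fails.
  (d) The claim is a property claim, not a consumer claim, which satisfies one of the alternatives. Met.
  (e) No defendant resides in Harkria (they reside in Zefen, Zefen, Lorbourne). The proviso rescues it, though: the claim is a property claim. Met.
  → The court lacks jurisdiction.
The Circuit Court of Lorbourne:
  (a) Beck Quill resides in Lorbourne, so this disjunct is met. Satisfied.
  (b) The plaintiff resides in Galrow, which is not Lorbourne, so this disjunct is met. Satisfied.
  (c) The claim is a property claim, so one alternative holds. Condition met.
  → The court has jurisdiction.
Courts with jurisdiction: the Circuit Court of Lorbourne — 1 in total.

1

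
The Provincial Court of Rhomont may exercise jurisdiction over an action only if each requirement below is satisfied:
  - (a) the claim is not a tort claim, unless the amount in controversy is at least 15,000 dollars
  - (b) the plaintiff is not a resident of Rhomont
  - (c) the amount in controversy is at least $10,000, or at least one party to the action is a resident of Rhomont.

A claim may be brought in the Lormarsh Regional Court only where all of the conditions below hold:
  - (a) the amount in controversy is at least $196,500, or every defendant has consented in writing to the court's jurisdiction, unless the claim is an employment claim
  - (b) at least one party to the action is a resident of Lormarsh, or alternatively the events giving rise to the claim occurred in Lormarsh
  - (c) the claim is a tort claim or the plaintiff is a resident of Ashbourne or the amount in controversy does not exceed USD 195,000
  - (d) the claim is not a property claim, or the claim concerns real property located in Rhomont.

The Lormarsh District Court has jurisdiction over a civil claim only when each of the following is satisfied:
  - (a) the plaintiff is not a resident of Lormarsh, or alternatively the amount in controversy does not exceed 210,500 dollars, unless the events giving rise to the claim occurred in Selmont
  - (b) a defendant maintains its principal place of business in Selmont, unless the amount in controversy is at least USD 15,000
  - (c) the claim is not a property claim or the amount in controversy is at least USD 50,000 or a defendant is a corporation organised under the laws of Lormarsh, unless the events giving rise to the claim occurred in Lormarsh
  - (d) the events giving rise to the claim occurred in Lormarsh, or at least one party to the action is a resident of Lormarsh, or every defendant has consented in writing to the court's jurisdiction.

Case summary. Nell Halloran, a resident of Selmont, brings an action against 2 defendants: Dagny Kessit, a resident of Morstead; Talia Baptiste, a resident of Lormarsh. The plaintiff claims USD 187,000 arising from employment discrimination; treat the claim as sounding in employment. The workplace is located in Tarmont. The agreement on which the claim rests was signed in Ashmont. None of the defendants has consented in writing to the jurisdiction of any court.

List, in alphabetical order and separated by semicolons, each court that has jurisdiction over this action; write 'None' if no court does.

The Provincial Court of Rhomont:
  (a) The claim is an employment claim, not a tort claim. Satisfied.
  (b) The plaintiff resides in Selmont, which is not Rhomont. Satisfied.
  (c) The amount in controversy is USD 187,000, which meets the USD 10,000 floor, so this disjunct is met. Condition met.
  → All conditions met; jurisdiction exists.
The Lormarsh Regional Court:
  (a) The amount in controversy is $187,000, below the 196,500 dollars floor; no such written consent has been filed — none of the alternatives is met. But the claim is an employment claim, and the 'unless' clause therefore excuses the requirement. Met.
  (b) Talia Baptiste resides in Lormarsh, which satisfies one of the alternatives. Met.
  (c) The amount in controversy is 187,000 dollars, within the $195,000 ceiling — that alternative is enough. Condition met.
  (d) The claim is an employment claim, not a property claim — that alternative is enough. Satisfied.
  → All conditions met; jurisdiction exists.
The Lormarsh District Court:
  (a) The plaintiff resides in Selmont, which is not Lormarsh, so one alternative holds. Satisfied.
  (b) No defendant is a corporation. But the amount in controversy is USD 187,000, which meets the $15,000 floor, and the 'unless' clause therefore excuses the requirement. Condition met.
  (c) The claim is an employment claim, not a property claim, so this disjunct is met. Condition met.
  (d) Talia Baptiste resides in Lormarsh — that alternative is enough. Satisfied.
  → Every requirement is satisfied — jurisdiction.

the Lormarsh District Court; the Lormarsh Regional Court; the Provincial Court of Rhomont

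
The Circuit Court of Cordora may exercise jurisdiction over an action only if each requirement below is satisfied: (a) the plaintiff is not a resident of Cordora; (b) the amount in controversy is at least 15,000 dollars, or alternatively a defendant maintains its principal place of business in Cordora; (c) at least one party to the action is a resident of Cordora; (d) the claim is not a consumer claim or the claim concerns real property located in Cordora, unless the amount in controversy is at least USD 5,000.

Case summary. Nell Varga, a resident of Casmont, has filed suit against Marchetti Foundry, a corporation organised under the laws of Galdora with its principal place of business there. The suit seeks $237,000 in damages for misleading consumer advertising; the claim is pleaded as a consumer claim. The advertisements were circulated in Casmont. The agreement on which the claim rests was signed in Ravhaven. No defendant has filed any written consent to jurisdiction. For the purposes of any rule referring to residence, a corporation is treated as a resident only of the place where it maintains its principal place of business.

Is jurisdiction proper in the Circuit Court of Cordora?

The Circuit Court of Cordora:
  (a) The plaintiff resides in Casmont, which is not Cordora. Satisfied.
  (b) The amount in controversy is $237,000, which meets the USD 15,000 floor, so this disjunct is met. Satisfied.
  (c) No party resides in Cordora. Not met.
  (d) The claim is a consumer claim; the claim does not concern real property — no alternative holds. The proviso rescues it, though: the amount in controversy is 237,000 dollars, which meets the USD 5,000 floor. Condition met.
  → At least one condition fails; no jurisdiction.

No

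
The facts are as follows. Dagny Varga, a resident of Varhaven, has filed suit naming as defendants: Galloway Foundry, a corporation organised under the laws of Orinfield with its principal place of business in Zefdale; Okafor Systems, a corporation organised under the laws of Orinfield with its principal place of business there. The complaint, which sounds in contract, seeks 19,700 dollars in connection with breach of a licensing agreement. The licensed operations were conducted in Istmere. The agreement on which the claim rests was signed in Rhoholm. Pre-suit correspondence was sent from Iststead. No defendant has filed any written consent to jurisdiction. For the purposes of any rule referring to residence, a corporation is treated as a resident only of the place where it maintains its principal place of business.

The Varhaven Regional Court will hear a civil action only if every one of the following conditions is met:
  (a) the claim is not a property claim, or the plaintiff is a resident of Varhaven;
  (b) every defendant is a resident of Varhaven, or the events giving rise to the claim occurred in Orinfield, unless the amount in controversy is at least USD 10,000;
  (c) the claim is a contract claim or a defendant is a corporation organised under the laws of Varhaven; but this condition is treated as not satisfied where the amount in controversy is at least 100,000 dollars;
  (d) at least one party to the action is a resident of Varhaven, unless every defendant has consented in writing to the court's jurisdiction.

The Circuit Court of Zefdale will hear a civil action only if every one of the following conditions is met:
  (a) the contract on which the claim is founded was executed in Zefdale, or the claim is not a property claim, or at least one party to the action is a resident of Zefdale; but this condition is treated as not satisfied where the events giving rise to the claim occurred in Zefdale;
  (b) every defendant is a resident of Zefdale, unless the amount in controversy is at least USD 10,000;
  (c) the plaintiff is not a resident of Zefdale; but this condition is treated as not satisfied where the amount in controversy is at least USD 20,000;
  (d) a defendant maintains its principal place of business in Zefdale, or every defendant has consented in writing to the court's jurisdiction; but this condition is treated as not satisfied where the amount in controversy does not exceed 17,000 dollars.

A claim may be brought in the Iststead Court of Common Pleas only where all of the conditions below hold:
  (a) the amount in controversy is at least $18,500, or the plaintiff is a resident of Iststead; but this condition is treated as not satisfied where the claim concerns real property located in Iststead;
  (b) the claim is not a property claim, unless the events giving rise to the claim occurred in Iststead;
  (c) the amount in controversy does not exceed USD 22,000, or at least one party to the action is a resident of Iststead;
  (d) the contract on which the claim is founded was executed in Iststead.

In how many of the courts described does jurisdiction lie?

2

The Varhaven Regional Court:
  (a) The claim is a contract claim, not a property claim — that alternative is enough. Condition met.
  (b) The defendants reside as follows — Galloway Foundry in Zefdale, Okafor Systems in Orinfield — not all in Varhaven; the operative events occurred in Istmere, not Orinfield — none of the alternatives is met. The proviso rescues it, though: the amount in controversy is 19,700 dollars, which meets the 10,000 dollars floor. Condition met.
  (c) The claim is a contract claim, so this disjunct is met. And the carve-out is inapplicable — the amount in controversy is USD 19,700, below the USD 100,000 floor. Satisfied.
  (d) Dagny Varga resides in Varhaven. Satisfied.
  → Every requirement is satisfied — jurisdiction.
The Circuit Court of Zefdale:
  (a) The claim is a contract claim, not a property claim — that alternative is enough. The exception is not triggered, since the operative events occurred in Istmere, not Zefdale. Condition met.
  (b) The defendants reside as follows — Galloway Foundry in Zefdale, Okafor Systems in Orinfield — not all in Zefdale. The proviso rescues it, though: the amount in controversy is 19,700 dollars, which meets the 10,000 dollars floor. Satisfied.
  (c) The plaintiff resides in Varhaven, which is not Zefdale. The exception is not triggered, since the amount in controversy is USD 19,700, below the 20,000 dollars floor. Met.
  (d) Galloway Foundry has its principal place of business in Zefdale, so one alternative holds. The carve-out does not apply: the amount in controversy is $19,700, above the 17,000 dollars ceiling. Satisfied.
  → Every requirement is satisfied — jurisdiction.
The Iststead Court of Common Pleas:
  (a) The amount in controversy is 19,700 dollars, which meets the 18,500 dollars floor — that alternative is enough. And the carve-out is inapplicable — the claim does not concern real property. Condition met.
  (b) The claim is a contract claim, not a property claim. Satisfied.
  (c) The amount in controversy is USD 19,700, within the USD 22,000 ceiling, which satisfies one of the alternatives. Condition met.
  (d) The contract was executed in Rhoholm, not Iststead. Not satisfied.
  → The court lacks jurisdiction.
Courts with jurisdiction: the Varhaven Regional Court, the Circuit Court of Zefdale — 2 in total.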